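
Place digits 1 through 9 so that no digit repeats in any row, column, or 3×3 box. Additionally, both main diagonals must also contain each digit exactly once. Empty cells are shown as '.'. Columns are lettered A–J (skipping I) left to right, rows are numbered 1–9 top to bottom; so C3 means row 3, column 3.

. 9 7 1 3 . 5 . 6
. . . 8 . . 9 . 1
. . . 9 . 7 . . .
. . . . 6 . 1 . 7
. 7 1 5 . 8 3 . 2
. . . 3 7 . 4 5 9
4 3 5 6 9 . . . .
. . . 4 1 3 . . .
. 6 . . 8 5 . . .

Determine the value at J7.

8

D4 = 2: row 4 has {1,6,7}; col 4 has {1,3,4,5,6,8,9}; box has {3,5,6,7,8}; main diagonal has {} → only 2 remains.
H4 = 8: row 4 has {1,2,6,7}; col 8 has {5}; box has {1,2,3,4,5,7,9} → only 8 remains.
E5 = 4: row 5 has {1,2,3,5,7,8}; col 5 has {1,3,6,7,8,9}; box has {2,3,5,6,7,8}; main diagonal has {2}; anti-diagonal has {3,5,6} → only 4 remains.
H5 = 6: row 5 has {1,2,3,4,5,7,8}; col 8 has {5,8}; box has {1,2,3,4,5,7,8,9} → only 6 remains.
F6 = 1: row 6 has {3,4,5,7,9}; col 6 has {3,5,7,8}; box has {2,3,4,5,6,7,8}; main diagonal has {2,4} → only 1 remains.
F7 = 2: row 7 has {3,4,5,6,9}; col 6 has {1,3,5,7,8}; box has {1,3,4,5,6,8,9} → only 2 remains.
J7 = 8: row 7 has {2,3,4,5,6,9}; col 9 has {1,2,6,7,9}; box has {} → only 8 remains.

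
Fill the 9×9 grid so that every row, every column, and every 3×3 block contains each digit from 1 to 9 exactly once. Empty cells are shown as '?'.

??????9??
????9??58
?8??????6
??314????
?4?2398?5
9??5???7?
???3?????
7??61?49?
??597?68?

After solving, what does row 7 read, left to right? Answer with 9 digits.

R4C7 = 2 (sole candidate).
R4C8 = 6 (sole candidate).
R4C9 = 9 (sole candidate).
R5C8 = 1 (sole candidate).
R6C7 = 3 (sole candidate).
R6C9 = 4 (sole candidate).
R7C8 = 2: row 7 has {3}; col 8 has {1,5,6,7,8,9}; box has {4,6,8,9} → only 2 remains.
R8C9 = 3 (sole candidate).
R9C9 = 1 (sole candidate).
R5C1 = 6 (sole candidate).
R5C3 = 7 (sole candidate).
R7C9 = 7: row 7 has {2,3}; col 9 has {1,3,4,5,6,8,9}; box has {1,2,3,4,6,8,9} → only 7 remains.
R8C2 = 2 (sole candidate).
R8C3 = 8 (sole candidate).
R8C6 = 5 (sole candidate).
R9C2 = 3 (sole candidate).
R1C9 = 2 (sole candidate).
R4C2 = 5 (sole candidate).
R6C2 = 1 (sole candidate).
R6C3 = 2 (sole candidate).
R7C5 = 8: row 7 has {2,3,7}; col 5 has {1,3,4,7,9}; box has {1,3,5,6,7,9} → only 8 remains.
R7C6 = 4: row 7 has {2,3,7,8}; col 6 has {5,9}; box has {1,3,5,6,7,8,9} → only 4 remains.
R7C7 = 5: row 7 has {2,3,4,7,8}; col 7 has {2,3,4,6,8,9}; box has {1,2,3,4,6,7,8,9} → only 5 remains.
R9C1 = 4 (sole candidate).
R9C6 = 2 (sole candidate).
R4C1 = 8 (sole candidate).
R4C6 = 7 (sole candidate).
R6C5 = 6 (sole candidate).
R6C6 = 8 (sole candidate).
R7C1 = 1: row 7 has {2,3,4,5,7,8}; col 1 has {4,6,7,8,9}; box has {2,3,4,5,7,8} → only 1 remains.
R1C5 = 5 (sole candidate).
R3C5 = 2 (sole candidate).
R1C1 = 3 (sole candidate).
R1C8 = 4 (sole candidate).
R2C1 = 2 (sole candidate).
R3C1 = 5 (sole candidate).
R3C8 = 3 (sole candidate).
R3C6 = 1 (sole candidate).
R3C7 = 7 (sole candidate).
R1C6 = 6 (sole candidate).
R2C6 = 3 (sole candidate).
R2C7 = 1 (sole candidate).
R3C4 = 4 (sole candidate).
R1C2 = 7 (sole candidate).
R1C3 = 1 (sole candidate).
R1C4 = 8 (sole candidate).
R2C2 = 6 (sole candidate).
R2C3 = 4 (sole candidate).
R2C4 = 7 (sole candidate).
R3C3 = 9 (sole candidate).
R7C2 = 9: row 7 has {1,2,3,4,5,7,8}; col 2 has {1,2,3,4,5,6,7,8}; box has {1,2,3,4,5,7,8} → only 9 remains.
R7C3 = 6: row 7 has {1,2,3,4,5,7,8,9}; col 3 has {1,2,3,4,5,7,8,9}; box has {1,2,3,4,5,7,8,9} → only 6 remains.

196384527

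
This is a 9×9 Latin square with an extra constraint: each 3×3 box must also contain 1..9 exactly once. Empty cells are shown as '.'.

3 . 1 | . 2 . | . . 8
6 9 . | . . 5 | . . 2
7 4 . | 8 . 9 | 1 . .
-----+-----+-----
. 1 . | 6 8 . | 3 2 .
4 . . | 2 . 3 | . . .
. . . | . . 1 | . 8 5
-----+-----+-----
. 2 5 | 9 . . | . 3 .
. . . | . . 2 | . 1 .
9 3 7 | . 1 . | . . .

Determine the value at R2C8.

R1C2 = 5: row 1 has {1,2,3,8}; col 2 has {1,2,3,4,9}; box has {1,3,4,6,7,9} → only 5 remains.
R2C3 = 8: row 2 has {2,5,6,9}; col 3 has {1,5,7}; box has {1,3,4,5,6,7,9} → only 8 remains.
R3C3 = 2: row 3 has {1,4,7,8,9}; col 3 has {1,5,7,8}; box has {1,3,4,5,6,7,8,9} → only 2 remains.
R4C1 = 5: row 4 has {1,2,3,6,8}; col 1 has {3,4,6,7,9}; box has {1,4} → only 5 remains.
R4C3 = 9: row 4 has {1,2,3,5,6,8}; col 3 has {1,2,5,7,8}; box has {1,4,5} → only 9 remains.
R5C3 = 6: row 5 has {2,3,4}; col 3 has {1,2,5,7,8,9}; box has {1,4,5,9} → only 6 remains.
R6C1 = 2: row 6 has {1,5,8}; col 1 has {3,4,5,6,7,9}; box has {1,4,5,6,9} → only 2 remains.
R6C2 = 7: row 6 has {1,2,5,8}; col 2 has {1,2,3,4,5,9}; box has {1,2,4,5,6,9} → only 7 remains.
R6C3 = 3: row 6 has {1,2,5,7,8}; col 3 has {1,2,5,6,7,8,9}; box has {1,2,4,5,6,7,9} → only 3 remains.
R6C4 = 4: row 6 has {1,2,3,5,7,8}; col 4 has {2,6,8,9}; box has {1,2,3,6,8} → only 4 remains.
R6C5 = 9: row 6 has {1,2,3,4,5,7,8}; col 5 has {1,2,8}; box has {1,2,3,4,6,8} → only 9 remains.
R6C7 = 6: row 6 has {1,2,3,4,5,7,8,9}; col 7 has {1,3}; box has {2,3,5,8} → only 6 remains.
R8C1 = 8: row 8 has {1,2}; col 1 has {2,3,4,5,6,7,9}; box has {2,3,5,7,9} → only 8 remains.
R8C2 = 6: row 8 has {1,2,8}; col 2 has {1,2,3,4,5,7,9}; box has {2,3,5,7,8,9} → only 6 remains.
R8C3 = 4: row 8 has {1,2,6,8}; col 3 has {1,2,3,5,6,7,8,9}; box has {2,3,5,6,7,8,9} → only 4 remains.
R9C4 = 5: row 9 has {1,3,7,9}; col 4 has {2,4,6,8,9}; box has {1,2,9} → only 5 remains.
R1C4 = 7: row 1 has {1,2,3,5,8}; col 4 has {2,4,5,6,8,9}; box has {2,5,8,9} → only 7 remains.
R4C6 = 7: row 4 has {1,2,3,5,6,8,9}; col 6 has {1,2,3,5,9}; box has {1,2,3,4,6,8,9} → only 7 remains.
R4C9 = 4: row 4 has {1,2,3,5,6,7,8,9}; col 9 has {2,5,8}; box has {2,3,5,6,8} → only 4 remains.
R5C2 = 8: row 5 has {2,3,4,6}; col 2 has {1,2,3,4,5,6,7,9}; box has {1,2,3,4,5,6,7,9} → only 8 remains.
R5C5 = 5: row 5 has {2,3,4,6,8}; col 5 has {1,2,8,9}; box has {1,2,3,4,6,7,8,9} → only 5 remains.
R7C1 = 1: row 7 has {2,3,5,9}; col 1 has {2,3,4,5,6,7,8,9}; box has {2,3,4,5,6,7,8,9} → only 1 remains.
R8C4 = 3: row 8 has {1,2,4,6,8}; col 4 has {2,4,5,6,7,8,9}; box has {1,2,5,9} → only 3 remains.
R8C5 = 7: row 8 has {1,2,3,4,6,8}; col 5 has {1,2,5,8,9}; box has {1,2,3,5,9} → only 7 remains.
R8C9 = 9: row 8 has {1,2,3,4,6,7,8}; col 9 has {2,4,5,8}; box has {1,3} → only 9 remains.
R9C9 = 6: row 9 has {1,3,5,7,9}; col 9 has {2,4,5,8,9}; box has {1,3,9} → only 6 remains.
R2C4 = 1: row 2 has {2,5,6,8,9}; col 4 has {2,3,4,5,6,7,8,9}; box has {2,5,7,8,9} → only 1 remains.
R3C9 = 3: row 3 has {1,2,4,7,8,9}; col 9 has {2,4,5,6,8,9}; box has {1,2,8} → only 3 remains.
R7C9 = 7: row 7 has {1,2,3,5,9}; col 9 has {2,3,4,5,6,8,9}; box has {1,3,6,9} → only 7 remains.
R8C7 = 5: row 8 has {1,2,3,4,6,7,8,9}; col 7 has {1,3,6}; box has {1,3,6,7,9} → only 5 remains.
R9C8 = 4: row 9 has {1,3,5,6,7,9}; col 8 has {1,2,3,8}; box has {1,3,5,6,7,9} → only 4 remains.
R2C8 = 7: row 2 has {1,2,5,6,8,9}; col 8 has {1,2,3,4,8}; box has {1,2,3,8} → only 7 remains.

7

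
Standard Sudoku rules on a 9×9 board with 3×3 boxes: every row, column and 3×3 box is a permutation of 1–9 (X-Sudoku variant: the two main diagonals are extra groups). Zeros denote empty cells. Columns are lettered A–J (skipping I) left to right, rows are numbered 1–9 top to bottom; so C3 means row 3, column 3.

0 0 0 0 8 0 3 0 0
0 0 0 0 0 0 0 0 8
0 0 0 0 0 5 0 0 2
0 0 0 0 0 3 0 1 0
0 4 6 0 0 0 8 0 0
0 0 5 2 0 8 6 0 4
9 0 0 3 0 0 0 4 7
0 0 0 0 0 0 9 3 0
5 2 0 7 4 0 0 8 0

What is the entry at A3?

8

G9 = 1: row 9 has {2,4,5,7,8}; col 7 has {3,6,8,9}; box has {3,4,7,8,9} → only 1 remains.
J9 = 6: row 9 has {1,2,4,5,7,8}; col 9 has {2,4,7,8}; box has {1,3,4,7,8,9}; main diagonal has {3,8} → only 6 remains.
J8 = 5: row 8 has {3,9}; col 9 has {2,4,6,7,8}; box has {1,3,4,6,7,8,9} → only 5 remains.
C9 = 3: row 9 has {1,2,4,5,6,7,8}; col 3 has {5,6}; box has {2,5,9} → only 3 remains.
F9 = 9: row 9 has {1,2,3,4,5,6,7,8}; col 6 has {3,5,8}; box has {3,4,7} → only 9 remains.
J4 = 9: row 4 has {1,3}; col 9 has {2,4,5,6,7,8}; box has {1,4,6,8} → only 9 remains.
J5 = 3: row 5 has {4,6,8}; col 9 has {2,4,5,6,7,8,9}; box has {1,4,6,8,9} → only 3 remains.
H6 = 7: row 6 has {2,4,5,6,8}; col 8 has {1,3,4,8}; box has {1,3,4,6,8,9} → only 7 remains.
G7 = 2: row 7 has {3,4,7,9}; col 7 has {1,3,6,8,9}; box has {1,3,4,5,6,7,8,9}; main diagonal has {3,6,8} → only 2 remains.
J1 = 1: row 1 has {3,8}; col 9 has {2,3,4,5,6,7,8,9}; box has {2,3,8}; anti-diagonal has {2,3,5} → only 1 remains.
G4 = 5: row 4 has {1,3,9}; col 7 has {1,2,3,6,8,9}; box has {1,3,4,6,7,8,9} → only 5 remains.
H5 = 2: row 5 has {3,4,6,8}; col 8 has {1,3,4,7,8}; box has {1,3,4,5,6,7,8,9} → only 2 remains.
C7 = 8: row 7 has {2,3,4,7,9}; col 3 has {3,5,6}; box has {2,3,5,9}; anti-diagonal has {1,2,3,5} → only 8 remains.
D4 = 4: row 4 has {1,3,5,9}; col 4 has {2,3,7}; box has {2,3,8}; main diagonal has {2,3,6,8} → only 4 remains.
A1 = 7: row 1 has {1,3,8}; col 1 has {5,9}; box has {}; main diagonal has {2,3,4,6,8} → only 7 remains.
A5 = 1: row 5 has {2,3,4,6,8}; col 1 has {5,7,9}; box has {4,5,6} → only 1 remains.
E5 = 9: row 5 has {1,2,3,4,6,8}; col 5 has {4,8}; box has {2,3,4,8}; main diagonal has {2,3,4,6,7,8}; anti-diagonal has {1,2,3,5,8} → only 9 remains.
F5 = 7: row 5 has {1,2,3,4,6,8,9}; col 6 has {3,5,8,9}; box has {2,3,4,8,9} → only 7 remains.
A6 = 3: row 6 has {2,4,5,6,7,8}; col 1 has {1,5,7,9}; box has {1,4,5,6} → only 3 remains.
B6 = 9: row 6 has {2,3,4,5,6,7,8}; col 2 has {2,4}; box has {1,3,4,5,6} → only 9 remains.
E6 = 1: row 6 has {2,3,4,5,6,7,8,9}; col 5 has {4,8,9}; box has {2,3,4,7,8,9} → only 1 remains.
H2 = 6: row 2 has {8}; col 8 has {1,2,3,4,7,8}; box has {1,2,3,8}; anti-diagonal has {1,2,3,5,8,9} → only 6 remains.
C3 = 1: row 3 has {2,5}; col 3 has {3,5,6,8}; box has {7}; main diagonal has {2,3,4,6,7,8,9} → only 1 remains.
H3 = 9: row 3 has {1,2,5}; col 8 has {1,2,3,4,6,7,8}; box has {1,2,3,6,8} → only 9 remains.
E4 = 6: row 4 has {1,3,4,5,9}; col 5 has {1,4,8,9}; box has {1,2,3,4,7,8,9} → only 6 remains.
D5 = 5: row 5 has {1,2,3,4,6,7,8,9}; col 4 has {2,3,4,7}; box has {1,2,3,4,6,7,8,9} → only 5 remains.
E7 = 5: row 7 has {2,3,4,7,8,9}; col 5 has {1,4,6,8,9}; box has {3,4,7,9} → only 5 remains.
B8 = 7: row 8 has {3,5,9}; col 2 has {2,4,9}; box has {2,3,5,8,9}; anti-diagonal has {1,2,3,5,6,8,9} → only 7 remains.
C8 = 4: row 8 has {3,5,7,9}; col 3 has {1,3,5,6,8}; box has {2,3,5,7,8,9} → only 4 remains.
E8 = 2: row 8 has {3,4,5,7,9}; col 5 has {1,4,5,6,8,9}; box has {3,4,5,7,9} → only 2 remains.
H1 = 5: row 1 has {1,3,7,8}; col 8 has {1,2,3,4,6,7,8,9}; box has {1,2,3,6,8,9} → only 5 remains.
B2 = 5: row 2 has {6,8}; col 2 has {2,4,7,9}; box has {1,7}; main diagonal has {1,2,3,4,6,7,8,9} → only 5 remains.
D3 = 6: row 3 has {1,2,5,9}; col 4 has {2,3,4,5,7}; box has {5,8} → only 6 remains.
G3 = 4: row 3 has {1,2,5,6,9}; col 7 has {1,2,3,5,6,8,9}; box has {1,2,3,5,6,8,9}; anti-diagonal has {1,2,3,5,6,7,8,9} → only 4 remains.
B4 = 8: row 4 has {1,3,4,5,6,9}; col 2 has {2,4,5,7,9}; box has {1,3,4,5,6,9} → only 8 remains.
A8 = 6: row 8 has {2,3,4,5,7,9}; col 1 has {1,3,5,7,9}; box has {2,3,4,5,7,8,9} → only 6 remains.
F8 = 1: row 8 has {2,3,4,5,6,7,9}; col 6 has {3,5,7,8,9}; box has {2,3,4,5,7,9} → only 1 remains.
B1 = 6: row 1 has {1,3,5,7,8}; col 2 has {2,4,5,7,8,9}; box has {1,5,7} → only 6 remains.
D1 = 9: row 1 has {1,3,5,6,7,8}; col 4 has {2,3,4,5,6,7}; box has {5,6,8} → only 9 remains.
D2 = 1: row 2 has {5,6,8}; col 4 has {2,3,4,5,6,7,9}; box has {5,6,8,9} → only 1 remains.
G2 = 7: row 2 has {1,5,6,8}; col 7 has {1,2,3,4,5,6,8,9}; box has {1,2,3,4,5,6,8,9} → only 7 remains.
A3 = 8: row 3 has {1,2,4,5,6,9}; col 1 has {1,3,5,6,7,9}; box has {1,5,6,7} → only 8 remains.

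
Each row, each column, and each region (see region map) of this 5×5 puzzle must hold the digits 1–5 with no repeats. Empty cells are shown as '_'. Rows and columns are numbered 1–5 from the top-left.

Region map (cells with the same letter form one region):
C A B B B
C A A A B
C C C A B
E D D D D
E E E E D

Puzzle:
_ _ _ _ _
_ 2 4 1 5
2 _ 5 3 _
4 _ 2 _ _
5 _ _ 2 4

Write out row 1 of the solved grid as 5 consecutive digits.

15342

row 1, column 2 = 5: row 1 has {}; col 2 has {2}; region has {1,2,3,4} → only 5 remains.
row 1, column 4 = 4: row 1 has {5}; col 4 has {1,2,3}; region has {5} → only 4 remains.
row 2, column 1 = 3: row 2 has {1,2,4,5}; col 1 has {2,4,5}; region has {2,5} → only 3 remains.
row 3, column 5 = 1: row 3 has {2,3,5}; col 5 has {4,5}; region has {4,5} → only 1 remains.
row 4, column 4 = 5: row 4 has {2,4}; col 4 has {1,2,3,4}; region has {2,4} → only 5 remains.
row 4, column 5 = 3: row 4 has {2,4,5}; col 5 has {1,4,5}; region has {2,4,5} → only 3 remains.
row 1, column 1 = 1: row 1 has {4,5}; col 1 has {2,3,4,5}; region has {2,3,5} → only 1 remains.
row 1, column 3 = 3: row 1 has {1,4,5}; col 3 has {2,4,5}; region has {1,4,5} → only 3 remains.
row 1, column 5 = 2: row 1 has {1,3,4,5}; col 5 has {1,3,4,5}; region has {1,3,4,5} → only 2 remains.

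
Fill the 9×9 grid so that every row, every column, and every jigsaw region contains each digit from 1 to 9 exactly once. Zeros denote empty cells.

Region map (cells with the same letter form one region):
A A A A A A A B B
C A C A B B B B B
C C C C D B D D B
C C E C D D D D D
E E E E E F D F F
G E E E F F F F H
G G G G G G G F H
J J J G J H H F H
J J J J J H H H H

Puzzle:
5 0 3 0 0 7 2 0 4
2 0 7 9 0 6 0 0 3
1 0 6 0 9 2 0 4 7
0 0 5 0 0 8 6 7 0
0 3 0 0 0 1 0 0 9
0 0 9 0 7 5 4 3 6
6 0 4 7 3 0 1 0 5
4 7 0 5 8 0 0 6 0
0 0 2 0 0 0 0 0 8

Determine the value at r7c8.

r5c3 = 8: row 5 has {1,3,9}; col 3 has {2,3,4,5,6,7,9}; region has {3,5,9} → only 8 remains.
r5c7 = 5: row 5 has {1,3,8,9}; col 7 has {1,2,4,6}; region has {4,6,7,8,9} → only 5 remains.
r5c8 = 2: row 5 has {1,3,5,8,9}; col 8 has {3,4,6,7}; region has {1,3,4,5,6,7,9} → only 2 remains.
r6c1 = 8: row 6 has {3,4,5,6,7,9}; col 1 has {1,2,4,5,6}; region has {1,3,4,5,6,7} → only 8 remains.
r7c6 = 9: row 7 has {1,3,4,5,6,7}; col 6 has {1,2,5,6,7,8}; region has {1,3,4,5,6,7,8} → only 9 remains.
r7c8 = 8: row 7 has {1,3,4,5,6,7,9}; col 8 has {2,3,4,6,7}; region has {1,2,3,4,5,6,7,9} → only 8 remains.

8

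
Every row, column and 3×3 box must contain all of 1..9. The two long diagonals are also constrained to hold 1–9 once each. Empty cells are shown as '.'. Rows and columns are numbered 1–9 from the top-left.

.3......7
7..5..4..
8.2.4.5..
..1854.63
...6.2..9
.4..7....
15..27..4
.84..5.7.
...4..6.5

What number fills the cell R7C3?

R5C2 = 7: row 5 has {2,6,9}; col 2 has {3,4,5,8}; box has {1,4} → only 7 remains.
R1C1 = 4: in row 1, 4 can only go here (every other open cell in that row sees a 4).
R1C3 = 5: in row 1, 5 can only go here (every other open cell in that row sees a 5).
R3C4 = 7: in row 3, 7 can only go here (every other open cell in that row sees a 7).
R4C7 = 7: in row 4, 7 can only go here (every other open cell in that row sees a 7).
R5C8 = 4: in row 5, 4 can only go here (every other open cell in that row sees a 4).
R5C1 = 5: in row 5, 5 can only go here (every other open cell in that row sees a 5).
R6C8 = 5: in row 6, 5 can only go here (every other open cell in that row sees a 5).
R7C8 = 8: in row 7, 8 can only go here (every other open cell in that row sees an 8).
R7C3 = 6: in row 7, 6 can only go here (every other open cell in that row sees a 6).

6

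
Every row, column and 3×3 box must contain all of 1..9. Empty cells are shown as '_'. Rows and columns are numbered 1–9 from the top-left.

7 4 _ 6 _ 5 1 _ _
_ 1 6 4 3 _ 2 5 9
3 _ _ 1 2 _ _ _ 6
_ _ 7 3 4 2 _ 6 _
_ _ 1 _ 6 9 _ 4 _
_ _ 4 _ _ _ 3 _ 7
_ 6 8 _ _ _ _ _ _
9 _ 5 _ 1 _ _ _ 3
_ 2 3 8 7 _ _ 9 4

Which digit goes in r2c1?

8

r1c9 = 8 (sole candidate).
r2c1 = 8: row 2 has {1,2,3,4,5,6,9}; col 1 has {3,7,9}; box has {1,3,4,6,7} → only 8 remains.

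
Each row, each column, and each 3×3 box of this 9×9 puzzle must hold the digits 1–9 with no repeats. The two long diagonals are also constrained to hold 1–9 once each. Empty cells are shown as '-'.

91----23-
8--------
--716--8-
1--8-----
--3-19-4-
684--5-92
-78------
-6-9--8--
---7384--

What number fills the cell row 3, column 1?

5

row 6, column 4 = 3 (sole candidate).
row 6, column 5 = 7 (sole candidate).
row 6, column 7 = 1 (sole candidate).
row 8, column 8 = 2 (sole candidate).
row 9, column 9 = 6 (sole candidate).
row 7, column 7 = 3 (sole candidate).
row 2, column 2 = 4 (sole candidate).
row 1, column 3 = 6 (hidden single in row 1).
row 1, column 5 = 8 (hidden single in row 1).
row 2, column 9 = 1 (hidden single in row 2).
row 2, column 6 = 3 (hidden single in row 2).
row 2, column 7 = 6 (hidden single in row 2).
row 2, column 5 = 9 (hidden single in row 2).
row 2, column 8 = 7 (hidden single in row 2).
row 1, column 6 = 7 (hidden single in row 1).
row 4, column 9 = 3 (hidden single in row 4).
row 4, column 8 = 6 (hidden single in row 4).
row 4, column 7 = 7 (hidden single in row 4).
row 5, column 7 = 5 (sole candidate).
row 5, column 9 = 8 (sole candidate).
row 3, column 7 = 9 (sole candidate).
row 5, column 2 = 2 (sole candidate).
row 5, column 4 = 6 (sole candidate).
row 5, column 1 = 7 (sole candidate).
row 7, column 6 = 6 (hidden single in row 7).
row 7, column 9 = 9 (hidden single in row 7).
row 7, column 8 = 1 (hidden single in row 7).
row 9, column 8 = 5 (sole candidate).
row 8, column 9 = 7 (sole candidate).
row 9, column 1 = 2 (sole candidate).
row 9, column 2 = 9 (sole candidate).
row 9, column 3 = 1 (sole candidate).
row 4, column 2 = 5 (sole candidate).
row 4, column 3 = 9 (sole candidate).
row 4, column 6 = 4 (sole candidate).
row 8, column 3 = 5 (sole candidate).
row 8, column 5 = 4 (sole candidate).
row 8, column 6 = 1 (sole candidate).
row 1, column 9 = 5 (sole candidate).
row 2, column 3 = 2 (sole candidate).
row 2, column 4 = 5 (sole candidate).
row 3, column 2 = 3 (sole candidate).
row 3, column 6 = 2 (sole candidate).
row 3, column 9 = 4 (sole candidate).
row 4, column 5 = 2 (sole candidate).
row 7, column 1 = 4 (sole candidate).
row 7, column 4 = 2 (sole candidate).
row 7, column 5 = 5 (sole candidate).
row 8, column 1 = 3 (sole candidate).
row 1, column 4 = 4 (sole candidate).
row 3, column 1 = 5: row 3 has {1,2,3,4,6,7,8,9}; col 1 has {1,2,3,4,6,7,8,9}; box has {1,2,3,4,6,7,8,9} → only 5 remains.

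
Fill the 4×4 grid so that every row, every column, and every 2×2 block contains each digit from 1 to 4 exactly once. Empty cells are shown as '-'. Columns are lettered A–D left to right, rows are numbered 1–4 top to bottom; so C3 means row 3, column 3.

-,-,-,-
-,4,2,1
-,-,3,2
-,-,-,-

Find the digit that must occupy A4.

2

C1 = 4: row 1 has {}; col 3 has {2,3}; box has {1,2} → only 4 remains.
D1 = 3: row 1 has {4}; col 4 has {1,2}; box has {1,2,4} → only 3 remains.
A2 = 3: row 2 has {1,2,4}; col 1 has {}; box has {4} → only 3 remains.
B3 = 1: row 3 has {2,3}; col 2 has {4}; box has {} → only 1 remains.
C4 = 1: row 4 has {}; col 3 has {2,3,4}; box has {2,3} → only 1 remains.
D4 = 4: row 4 has {1}; col 4 has {1,2,3}; box has {1,2,3} → only 4 remains.
B1 = 2: row 1 has {3,4}; col 2 has {1,4}; box has {3,4} → only 2 remains.
A3 = 4: row 3 has {1,2,3}; col 1 has {3}; box has {1} → only 4 remains.
A4 = 2: row 4 has {1,4}; col 1 has {3,4}; box has {1,4} → only 2 remains.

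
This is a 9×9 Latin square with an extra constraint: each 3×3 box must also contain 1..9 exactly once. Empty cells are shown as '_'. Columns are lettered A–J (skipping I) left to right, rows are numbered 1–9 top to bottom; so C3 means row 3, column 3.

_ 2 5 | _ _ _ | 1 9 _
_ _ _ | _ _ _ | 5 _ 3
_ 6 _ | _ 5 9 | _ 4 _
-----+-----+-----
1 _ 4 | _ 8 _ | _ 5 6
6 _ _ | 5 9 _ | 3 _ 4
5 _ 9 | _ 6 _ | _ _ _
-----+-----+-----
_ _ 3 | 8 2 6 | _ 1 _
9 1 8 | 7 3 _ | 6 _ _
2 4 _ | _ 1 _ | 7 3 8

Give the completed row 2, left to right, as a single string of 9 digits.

491278563

J1 = 7 (sole candidate).
J3 = 2 (sole candidate).
J6 = 1 (sole candidate).
A7 = 7 (sole candidate).
B7 = 5 (sole candidate).
J7 = 9 (sole candidate).
H8 = 2 (sole candidate).
J8 = 5 (sole candidate).
C9 = 6 (sole candidate).
D9 = 9 (sole candidate).
F9 = 5 (sole candidate).
E1 = 4 (sole candidate).
E2 = 7: row 2 has {3,5}; col 5 has {1,2,3,4,5,6,8,9}; box has {4,5,9} → only 7 remains.
G3 = 8 (sole candidate).
G6 = 2 (sole candidate).
G7 = 4 (sole candidate).
F8 = 4 (sole candidate).
C2 = 1: row 2 has {3,5,7}; col 3 has {3,4,5,6,8,9}; box has {2,5,6} → only 1 remains.
H2 = 6: row 2 has {1,3,5,7}; col 8 has {1,2,3,4,5,9}; box has {1,2,3,4,5,7,8,9} → only 6 remains.
A3 = 3 (sole candidate).
C3 = 7 (sole candidate).
D3 = 1 (sole candidate).
G4 = 9 (sole candidate).
C5 = 2 (sole candidate).
A1 = 8 (sole candidate).
F1 = 3 (sole candidate).
A2 = 4: row 2 has {1,3,5,6,7}; col 1 has {1,2,3,5,6,7,8,9}; box has {1,2,3,5,6,7,8} → only 4 remains.
B2 = 9: row 2 has {1,3,4,5,6,7}; col 2 has {1,2,4,5,6}; box has {1,2,3,4,5,6,7,8} → only 9 remains.
D2 = 2: row 2 has {1,3,4,5,6,7,9}; col 4 has {1,5,7,8,9}; box has {1,3,4,5,7,9} → only 2 remains.
F2 = 8: row 2 has {1,2,3,4,5,6,7,9}; col 6 has {3,4,5,6,9}; box has {1,2,3,4,5,7,9} → only 8 remains.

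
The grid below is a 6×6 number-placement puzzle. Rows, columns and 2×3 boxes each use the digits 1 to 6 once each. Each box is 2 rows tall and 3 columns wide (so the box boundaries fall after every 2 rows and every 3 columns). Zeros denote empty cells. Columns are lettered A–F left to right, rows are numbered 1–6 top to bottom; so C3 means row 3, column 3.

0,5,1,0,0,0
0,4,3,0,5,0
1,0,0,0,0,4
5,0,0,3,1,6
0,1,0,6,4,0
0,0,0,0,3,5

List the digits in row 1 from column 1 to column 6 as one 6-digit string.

E3 = 2 (sole candidate).
B4 = 2 (sole candidate).
C4 = 4 (sole candidate).
F5 = 2 (sole candidate).
B6 = 6 (sole candidate).
C6 = 2 (sole candidate).
D6 = 1 (sole candidate).
E1 = 6: row 1 has {1,5}; col 5 has {1,2,3,4,5}; box has {5} → only 6 remains.
F1 = 3: row 1 has {1,5,6}; col 6 has {2,4,5,6}; box has {5,6} → only 3 remains.
D2 = 2 (sole candidate).
F2 = 1 (sole candidate).
B3 = 3 (sole candidate).
C3 = 6 (sole candidate).
D3 = 5 (sole candidate).
A5 = 3 (sole candidate).
C5 = 5 (sole candidate).
A6 = 4 (sole candidate).
A1 = 2: row 1 has {1,3,5,6}; col 1 has {1,3,4,5}; box has {1,3,4,5} → only 2 remains.
D1 = 4: row 1 has {1,2,3,5,6}; col 4 has {1,2,3,5,6}; box has {1,2,3,5,6} → only 4 remains.

251463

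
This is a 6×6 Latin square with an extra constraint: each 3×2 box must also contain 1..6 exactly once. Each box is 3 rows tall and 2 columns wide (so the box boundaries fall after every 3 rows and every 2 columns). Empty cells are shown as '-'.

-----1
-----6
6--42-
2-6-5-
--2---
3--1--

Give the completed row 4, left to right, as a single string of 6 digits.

216354

R4C4 = 3: row 4 has {2,5,6}; col 4 has {1,4}; box has {1,2,6} → only 3 remains.
R4C6 = 4: row 4 has {2,3,5,6}; col 6 has {1,6}; box has {5} → only 4 remains.
R5C4 = 5: row 5 has {2}; col 4 has {1,3,4}; box has {1,2,3,6} → only 5 remains.
R5C6 = 3: row 5 has {2,5}; col 6 has {1,4,6}; box has {4,5} → only 3 remains.
R6C3 = 4: row 6 has {1,3}; col 3 has {2,6}; box has {1,2,3,5,6} → only 4 remains.
R6C5 = 6: row 6 has {1,3,4}; col 5 has {2,5}; box has {3,4,5} → only 6 remains.
R6C6 = 2: row 6 has {1,3,4,6}; col 6 has {1,3,4,6}; box has {3,4,5,6} → only 2 remains.
R2C4 = 2: row 2 has {6}; col 4 has {1,3,4,5}; box has {4} → only 2 remains.
R3C6 = 5: row 3 has {2,4,6}; col 6 has {1,2,3,4,6}; box has {1,2,6} → only 5 remains.
R4C2 = 1: row 4 has {2,3,4,5,6}; col 2 has {}; box has {2,3} → only 1 remains.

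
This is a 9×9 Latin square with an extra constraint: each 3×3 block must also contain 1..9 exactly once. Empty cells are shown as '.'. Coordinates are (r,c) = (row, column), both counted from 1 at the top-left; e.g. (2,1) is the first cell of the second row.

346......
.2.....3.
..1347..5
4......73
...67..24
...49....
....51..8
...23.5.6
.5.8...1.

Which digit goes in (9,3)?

(6,9) = 1 (sole candidate).
(9,5) = 6 (sole candidate).
(2,7) = 4 (hidden single in row 2).
(2,6) = 6 (hidden single in row 2).
(3,7) = 2 (hidden single in row 3).
(3,8) = 6 (hidden single in row 3).
(7,4) = 7 (hidden single in column 4).
(1,7) = 1 (hidden single in column 7).
(1,9) = 7 (hidden single in row 1).
(2,9) = 9 (sole candidate).
(9,9) = 2 (sole candidate).
(1,8) = 8 (sole candidate).
(6,8) = 5 (sole candidate).
(1,5) = 2 (sole candidate).
(1,4) = 9 (hidden single in column 4).
(1,6) = 5 (sole candidate).
(2,4) = 1 (sole candidate).
(2,5) = 8 (sole candidate).
(4,4) = 5 (sole candidate).
(4,5) = 1 (sole candidate).
(9,7) = 7 (hidden single in column 7).
(9,1) = 9 (sole candidate).
(9,6) = 4 (sole candidate).
(3,1) = 8 (sole candidate).
(3,2) = 9 (sole candidate).
(8,6) = 9 (sole candidate).
(8,8) = 4 (sole candidate).
(9,3) = 3: row 9 has {1,2,4,5,6,7,8,9}; col 3 has {1,6}; box has {5,9} → only 3 remains.

3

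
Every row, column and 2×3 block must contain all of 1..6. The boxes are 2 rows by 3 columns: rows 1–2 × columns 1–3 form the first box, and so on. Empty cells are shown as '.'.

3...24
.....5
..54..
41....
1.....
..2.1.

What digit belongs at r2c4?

1

r1c2 = 5: in row 1, 5 can only go here (every other open cell in that row sees a 5).
r3c6 = 1: in row 3, 1 can only go here (every other open cell in that row sees a 1).
r6c2 = 4: in row 6, 4 can only go here (every other open cell in that row sees a 4).
r2c3 = 4: in row 2, 4 can only go here (every other open cell in that row sees a 4).
r2c4 = 1: in row 2, 1 can only go here (every other open cell in that row sees a 1).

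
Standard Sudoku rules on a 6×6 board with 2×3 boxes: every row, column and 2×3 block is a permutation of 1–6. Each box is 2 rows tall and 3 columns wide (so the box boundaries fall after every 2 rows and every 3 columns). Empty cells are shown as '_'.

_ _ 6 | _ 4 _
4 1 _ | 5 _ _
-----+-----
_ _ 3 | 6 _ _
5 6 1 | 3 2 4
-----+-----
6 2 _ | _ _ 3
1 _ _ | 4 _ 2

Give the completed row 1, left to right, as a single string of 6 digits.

356241

r1c6 = 1: row 1 has {4,6}; col 6 has {2,3,4}; box has {4,5} → only 1 remains.
r2c3 = 2 (sole candidate).
r2c6 = 6 (sole candidate).
r3c1 = 2 (sole candidate).
r3c2 = 4 (sole candidate).
r3c6 = 5 (sole candidate).
r5c4 = 1 (sole candidate).
r5c5 = 5 (sole candidate).
r6c3 = 5 (sole candidate).
r6c5 = 6 (sole candidate).
r1c1 = 3: row 1 has {1,4,6}; col 1 has {1,2,4,5,6}; box has {1,2,4,6} → only 3 remains.
r1c2 = 5: row 1 has {1,3,4,6}; col 2 has {1,2,4,6}; box has {1,2,3,4,6} → only 5 remains.
r1c4 = 2: row 1 has {1,3,4,5,6}; col 4 has {1,3,4,5,6}; box has {1,4,5,6} → only 2 remains.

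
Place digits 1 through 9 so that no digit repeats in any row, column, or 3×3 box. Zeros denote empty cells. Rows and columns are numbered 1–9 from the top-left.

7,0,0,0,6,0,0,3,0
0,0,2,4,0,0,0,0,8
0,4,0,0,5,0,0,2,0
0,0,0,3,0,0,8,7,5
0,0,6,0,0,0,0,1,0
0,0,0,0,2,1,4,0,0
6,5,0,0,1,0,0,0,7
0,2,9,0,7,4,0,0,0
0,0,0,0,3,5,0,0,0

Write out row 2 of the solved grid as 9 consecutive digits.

162493758

r2c5 = 9: row 2 has {2,4,8}; col 5 has {1,2,3,5,6,7}; box has {4,5,6} → only 9 remains.
r4c5 = 4 (sole candidate).
r5c5 = 8 (sole candidate).
r4c3 = 1 (sole candidate).
r4c2 = 9 (sole candidate).
r4c6 = 6 (sole candidate).
r4c1 = 2 (sole candidate).
r1c9 = 4 (hidden single in row 1).
r1c7 = 9 (hidden single in row 1).
r1c3 = 5 (hidden single in row 1).
r3c1 = 9 (hidden single in row 3).
r5c1 = 4 (hidden single in row 5).
r5c4 = 5 (hidden single in row 5).
r6c1 = 5 (hidden single in row 6).
r2c2 = 6: in column 2, 6 can only go here (every other open cell in that column sees a 6).
r2c8 = 5: row 2 has {2,4,6,8,9}; col 8 has {1,2,3,7}; box has {2,3,4,8,9} → only 5 remains.
r8c7 = 5 (hidden single in row 8).
Singles propagation stalls before every target cell is settled. Branch on r3c9 (candidates {1,6}).
  Try r3c9 = 1: this forces r2c7=7, r3c7=6, r2c6=3, r2c1=1; then row 8 has no cell left for 1 — contradiction.
So r3c9 = 6.
r6c8 = 6 (hidden single in row 6).
r8c8 = 8 (sole candidate).
r8c4 = 6 (sole candidate).
r9c7 = 6 (hidden single in row 9).
r9c1 = 8 (hidden single in column 1).
Singles propagation stalls before every target cell is settled. Branch on r5c2 (candidates {3,7}).
  Try r5c2 = 3: this forces r5c7=2, r5c9=9, r6c9=3, r7c7=3, r8c9=1, r9c9=2, r5c6=7, r6c4=9; then r9c4 has no candidate left — contradiction.
So r5c2 = 7.
r5c6 = 9 (sole candidate).
r6c4 = 7 (sole candidate).
r9c2 = 1 (sole candidate).
r1c2 = 8 (sole candidate).
r1c6 = 2 (sole candidate).
r3c3 = 3 (sole candidate).
r6c2 = 3 (sole candidate).
r6c3 = 8 (sole candidate).
r6c9 = 9 (sole candidate).
r7c3 = 4 (sole candidate).
r7c6 = 8 (sole candidate).
r7c8 = 9 (sole candidate).
r8c1 = 3 (sole candidate).
r8c9 = 1 (sole candidate).
r9c3 = 7 (sole candidate).
r9c8 = 4 (sole candidate).
r9c9 = 2 (sole candidate).
r1c4 = 1 (sole candidate).
r2c1 = 1: row 2 has {2,4,5,6,8,9}; col 1 has {2,3,4,5,6,7,8,9}; box has {2,3,4,5,6,7,8,9} → only 1 remains.
r2c7 = 7: row 2 has {1,2,4,5,6,8,9}; col 7 has {4,5,6,8,9}; box has {2,3,4,5,6,8,9} → only 7 remains.
r3c4 = 8 (sole candidate).
r3c6 = 7 (sole candidate).
r3c7 = 1 (sole candidate).
r5c9 = 3 (sole candidate).
r7c4 = 2 (sole candidate).
r7c7 = 3 (sole candidate).
r9c4 = 9 (sole candidate).
r2c6 = 3: row 2 has {1,2,4,5,6,7,8,9}; col 6 has {1,2,4,5,6,7,8,9}; box has {1,2,4,5,6,7,8,9} → only 3 remains.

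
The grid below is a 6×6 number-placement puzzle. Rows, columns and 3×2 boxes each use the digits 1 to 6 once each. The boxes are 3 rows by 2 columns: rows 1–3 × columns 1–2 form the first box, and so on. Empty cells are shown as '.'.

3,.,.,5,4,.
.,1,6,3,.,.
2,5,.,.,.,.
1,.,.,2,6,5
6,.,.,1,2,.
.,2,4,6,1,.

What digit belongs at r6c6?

3

r1c2 = 6: row 1 has {3,4,5}; col 2 has {1,2,5}; box has {1,2,3,5} → only 6 remains.
r2c1 = 4: row 2 has {1,3,6}; col 1 has {1,2,3,6}; box has {1,2,3,5,6} → only 4 remains.
r2c5 = 5: row 2 has {1,3,4,6}; col 5 has {1,2,4,6}; box has {4} → only 5 remains.
r2c6 = 2: row 2 has {1,3,4,5,6}; col 6 has {5}; box has {4,5} → only 2 remains.
r3c3 = 1: row 3 has {2,5}; col 3 has {4,6}; box has {3,5,6} → only 1 remains.
r3c4 = 4: row 3 has {1,2,5}; col 4 has {1,2,3,5,6}; box has {1,3,5,6} → only 4 remains.
r3c5 = 3: row 3 has {1,2,4,5}; col 5 has {1,2,4,5,6}; box has {2,4,5} → only 3 remains.
r3c6 = 6: row 3 has {1,2,3,4,5}; col 6 has {2,5}; box has {2,3,4,5} → only 6 remains.
r4c3 = 3: row 4 has {1,2,5,6}; col 3 has {1,4,6}; box has {1,2,4,6} → only 3 remains.
r5c3 = 5: row 5 has {1,2,6}; col 3 has {1,3,4,6}; box has {1,2,3,4,6} → only 5 remains.
r6c1 = 5: row 6 has {1,2,4,6}; col 1 has {1,2,3,4,6}; box has {1,2,6} → only 5 remains.
r6c6 = 3: row 6 has {1,2,4,5,6}; col 6 has {2,5,6}; box has {1,2,5,6} → only 3 remains.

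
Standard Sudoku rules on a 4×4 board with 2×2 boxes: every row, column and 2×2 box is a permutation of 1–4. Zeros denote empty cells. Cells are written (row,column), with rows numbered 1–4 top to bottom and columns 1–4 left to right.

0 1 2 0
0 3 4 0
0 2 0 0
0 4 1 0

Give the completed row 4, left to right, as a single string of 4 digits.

(1,1) = 4: row 1 has {1,2}; col 1 has {}; box has {1,3} → only 4 remains.
(1,4) = 3: row 1 has {1,2,4}; col 4 has {}; box has {2,4} → only 3 remains.
(2,1) = 2: row 2 has {3,4}; col 1 has {4}; box has {1,3,4} → only 2 remains.
(2,4) = 1: row 2 has {2,3,4}; col 4 has {3}; box has {2,3,4} → only 1 remains.
(3,3) = 3: row 3 has {2}; col 3 has {1,2,4}; box has {1} → only 3 remains.
(3,4) = 4: row 3 has {2,3}; col 4 has {1,3}; box has {1,3} → only 4 remains.
(4,1) = 3: row 4 has {1,4}; col 1 has {2,4}; box has {2,4} → only 3 remains.
(4,4) = 2: row 4 has {1,3,4}; col 4 has {1,3,4}; box has {1,3,4} → only 2 remains.

3412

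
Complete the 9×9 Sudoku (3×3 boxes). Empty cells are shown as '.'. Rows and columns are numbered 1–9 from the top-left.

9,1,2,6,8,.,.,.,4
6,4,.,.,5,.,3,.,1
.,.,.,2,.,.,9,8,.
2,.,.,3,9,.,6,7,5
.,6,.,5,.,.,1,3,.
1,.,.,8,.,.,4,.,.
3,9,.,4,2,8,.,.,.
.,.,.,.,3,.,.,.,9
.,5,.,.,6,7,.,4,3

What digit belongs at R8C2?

2

R1C6 = 3 (sole candidate).
R1C8 = 5 (sole candidate).
R2C6 = 9 (sole candidate).
R2C8 = 2 (sole candidate).
R4C2 = 8 (sole candidate).
R4C3 = 4 (sole candidate).
R4C6 = 1 (sole candidate).
R5C1 = 7 (sole candidate).
R5C3 = 9 (sole candidate).
R5C5 = 4 (sole candidate).
R5C6 = 2 (sole candidate).
R5C9 = 8 (sole candidate).
R6C2 = 3 (sole candidate).
R6C3 = 5 (sole candidate).
R6C5 = 7 (sole candidate).
R6C6 = 6 (sole candidate).
R6C8 = 9 (sole candidate).
R6C9 = 2 (sole candidate).
R8C4 = 1 (sole candidate).
R8C6 = 5 (sole candidate).
R8C8 = 6 (sole candidate).
R9C1 = 8 (sole candidate).
R9C3 = 1 (sole candidate).
R9C4 = 9 (sole candidate).
R9C7 = 2 (sole candidate).
R1C7 = 7 (sole candidate).
R2C4 = 7 (sole candidate).
R3C1 = 5 (sole candidate).
R3C2 = 7 (sole candidate).
R3C3 = 3 (sole candidate).
R3C5 = 1 (sole candidate).
R3C6 = 4 (sole candidate).
R3C9 = 6 (sole candidate).
R7C7 = 5 (sole candidate).
R7C8 = 1 (sole candidate).
R7C9 = 7 (sole candidate).
R8C1 = 4 (sole candidate).
R8C2 = 2: row 8 has {1,3,4,5,6,9}; col 2 has {1,3,4,5,6,7,8,9}; box has {1,3,4,5,8,9} → only 2 remains.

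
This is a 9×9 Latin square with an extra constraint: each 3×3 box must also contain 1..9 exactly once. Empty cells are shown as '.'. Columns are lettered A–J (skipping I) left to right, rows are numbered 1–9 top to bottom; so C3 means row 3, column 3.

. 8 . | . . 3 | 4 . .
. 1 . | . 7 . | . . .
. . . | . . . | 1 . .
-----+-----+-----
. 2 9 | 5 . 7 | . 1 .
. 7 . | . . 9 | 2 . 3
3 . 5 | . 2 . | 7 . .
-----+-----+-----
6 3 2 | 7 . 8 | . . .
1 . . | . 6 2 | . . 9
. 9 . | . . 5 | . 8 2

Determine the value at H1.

G7 = 5: row 7 has {2,3,6,7,8}; col 7 has {1,2,4,7}; box has {2,8,9} → only 5 remains.
H7 = 4: row 7 has {2,3,5,6,7,8}; col 8 has {1,8}; box has {2,5,8,9} → only 4 remains.
J7 = 1: row 7 has {2,3,4,5,6,7,8}; col 9 has {2,3,9}; box has {2,4,5,8,9} → only 1 remains.
G8 = 3: row 8 has {1,2,6,9}; col 7 has {1,2,4,5,7}; box has {1,2,4,5,8,9} → only 3 remains.
H8 = 7: row 8 has {1,2,3,6,9}; col 8 has {1,4,8}; box has {1,2,3,4,5,8,9} → only 7 remains.
G9 = 6: row 9 has {2,5,8,9}; col 7 has {1,2,3,4,5,7}; box has {1,2,3,4,5,7,8,9} → only 6 remains.
G4 = 8: row 4 has {1,2,5,7,9}; col 7 has {1,2,3,4,5,6,7}; box has {1,2,3,7} → only 8 remains.
E7 = 9: row 7 has {1,2,3,4,5,6,7,8}; col 5 has {2,6,7}; box has {2,5,6,7,8} → only 9 remains.
D8 = 4: row 8 has {1,2,3,6,7,9}; col 4 has {5,7}; box has {2,5,6,7,8,9} → only 4 remains.
G2 = 9: row 2 has {1,7}; col 7 has {1,2,3,4,5,6,7,8}; box has {1,4} → only 9 remains.
A4 = 4: row 4 has {1,2,5,7,8,9}; col 1 has {1,3,6}; box has {2,3,5,7,9} → only 4 remains.
E4 = 3: row 4 has {1,2,4,5,7,8,9}; col 5 has {2,6,7,9}; box has {2,5,7,9} → only 3 remains.
J4 = 6: row 4 has {1,2,3,4,5,7,8,9}; col 9 has {1,2,3,9}; box has {1,2,3,7,8} → only 6 remains.
A5 = 8: row 5 has {2,3,7,9}; col 1 has {1,3,4,6}; box has {2,3,4,5,7,9} → only 8 remains.
H5 = 5: row 5 has {2,3,7,8,9}; col 8 has {1,4,7,8}; box has {1,2,3,6,7,8} → only 5 remains.
B6 = 6: row 6 has {2,3,5,7}; col 2 has {1,2,3,7,8,9}; box has {2,3,4,5,7,8,9} → only 6 remains.
H6 = 9: row 6 has {2,3,5,6,7}; col 8 has {1,4,5,7,8}; box has {1,2,3,5,6,7,8} → only 9 remains.
J6 = 4: row 6 has {2,3,5,6,7,9}; col 9 has {1,2,3,6,9}; box has {1,2,3,5,6,7,8,9} → only 4 remains.
B8 = 5: row 8 has {1,2,3,4,6,7,9}; col 2 has {1,2,3,6,7,8,9}; box has {1,2,3,6,9} → only 5 remains.
C8 = 8: row 8 has {1,2,3,4,5,6,7,9}; col 3 has {2,5,9}; box has {1,2,3,5,6,9} → only 8 remains.
A9 = 7: row 9 has {2,5,6,8,9}; col 1 has {1,3,4,6,8}; box has {1,2,3,5,6,8,9} → only 7 remains.
C9 = 4: row 9 has {2,5,6,7,8,9}; col 3 has {2,5,8,9}; box has {1,2,3,5,6,7,8,9} → only 4 remains.
E9 = 1: row 9 has {2,4,5,6,7,8,9}; col 5 has {2,3,6,7,9}; box has {2,4,5,6,7,8,9} → only 1 remains.
E1 = 5: row 1 has {3,4,8}; col 5 has {1,2,3,6,7,9}; box has {3,7} → only 5 remains.
J1 = 7: row 1 has {3,4,5,8}; col 9 has {1,2,3,4,6,9}; box has {1,4,9} → only 7 remains.
B3 = 4: row 3 has {1}; col 2 has {1,2,3,5,6,7,8,9}; box has {1,8} → only 4 remains.
E3 = 8: row 3 has {1,4}; col 5 has {1,2,3,5,6,7,9}; box has {3,5,7} → only 8 remains.
F3 = 6: row 3 has {1,4,8}; col 6 has {2,3,5,7,8,9}; box has {3,5,7,8} → only 6 remains.
J3 = 5: row 3 has {1,4,6,8}; col 9 has {1,2,3,4,6,7,9}; box has {1,4,7,9} → only 5 remains.
C5 = 1: row 5 has {2,3,5,7,8,9}; col 3 has {2,4,5,8,9}; box has {2,3,4,5,6,7,8,9} → only 1 remains.
D5 = 6: row 5 has {1,2,3,5,7,8,9}; col 4 has {4,5,7}; box has {2,3,5,7,9} → only 6 remains.
E5 = 4: row 5 has {1,2,3,5,6,7,8,9}; col 5 has {1,2,3,5,6,7,8,9}; box has {2,3,5,6,7,9} → only 4 remains.
F6 = 1: row 6 has {2,3,4,5,6,7,9}; col 6 has {2,3,5,6,7,8,9}; box has {2,3,4,5,6,7,9} → only 1 remains.
D9 = 3: row 9 has {1,2,4,5,6,7,8,9}; col 4 has {4,5,6,7}; box has {1,2,4,5,6,7,8,9} → only 3 remains.
C1 = 6: row 1 has {3,4,5,7,8}; col 3 has {1,2,4,5,8,9}; box has {1,4,8} → only 6 remains.
H1 = 2: row 1 has {3,4,5,6,7,8}; col 8 has {1,4,5,7,8,9}; box has {1,4,5,7,9} → only 2 remains.

2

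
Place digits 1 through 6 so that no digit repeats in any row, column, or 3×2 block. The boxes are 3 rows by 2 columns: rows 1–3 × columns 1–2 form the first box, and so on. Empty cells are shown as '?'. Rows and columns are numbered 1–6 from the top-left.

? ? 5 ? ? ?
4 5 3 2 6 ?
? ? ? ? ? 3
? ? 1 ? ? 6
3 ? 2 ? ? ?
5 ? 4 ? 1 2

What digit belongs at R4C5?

3

R2C6 = 1: row 2 has {2,3,4,5,6}; col 6 has {2,3,6}; box has {3,6} → only 1 remains.
R3C3 = 6: row 3 has {3}; col 3 has {1,2,3,4,5}; box has {2,3,5} → only 6 remains.
R4C1 = 2: row 4 has {1,6}; col 1 has {3,4,5}; box has {3,5} → only 2 remains.
R4C2 = 4: row 4 has {1,2,6}; col 2 has {5}; box has {2,3,5} → only 4 remains.
R6C2 = 6: row 6 has {1,2,4,5}; col 2 has {4,5}; box has {2,3,4,5} → only 6 remains.
R6C4 = 3: row 6 has {1,2,4,5,6}; col 4 has {2}; box has {1,2,4} → only 3 remains.
R1C6 = 4: row 1 has {5}; col 6 has {1,2,3,6}; box has {1,3,6} → only 4 remains.
R3C1 = 1: row 3 has {3,6}; col 1 has {2,3,4,5}; box has {4,5} → only 1 remains.
R3C2 = 2: row 3 has {1,3,6}; col 2 has {4,5,6}; box has {1,4,5} → only 2 remains.
R3C4 = 4: row 3 has {1,2,3,6}; col 4 has {2,3}; box has {2,3,5,6} → only 4 remains.
R3C5 = 5: row 3 has {1,2,3,4,6}; col 5 has {1,6}; box has {1,3,4,6} → only 5 remains.
R4C4 = 5: row 4 has {1,2,4,6}; col 4 has {2,3,4}; box has {1,2,3,4} → only 5 remains.
R4C5 = 3: row 4 has {1,2,4,5,6}; col 5 has {1,5,6}; box has {1,2,6} → only 3 remains.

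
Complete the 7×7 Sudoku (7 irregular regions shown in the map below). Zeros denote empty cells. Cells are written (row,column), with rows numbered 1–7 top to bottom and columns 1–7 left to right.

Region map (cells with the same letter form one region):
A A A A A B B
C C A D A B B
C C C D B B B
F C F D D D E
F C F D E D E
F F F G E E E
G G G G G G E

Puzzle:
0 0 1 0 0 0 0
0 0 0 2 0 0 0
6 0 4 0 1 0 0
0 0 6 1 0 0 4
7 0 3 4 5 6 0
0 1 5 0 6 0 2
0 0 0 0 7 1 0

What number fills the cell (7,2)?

(2,3) = 7 (sole candidate).
(4,1) = 2 (sole candidate).
(4,5) = 3 (sole candidate).
(5,2) = 2 (sole candidate).
(5,7) = 1 (sole candidate).
(6,1) = 4 (sole candidate).
(6,4) = 3 (sole candidate).
(6,6) = 7 (sole candidate).
(7,1) = 5 (sole candidate).
(7,3) = 2 (sole candidate).
(7,4) = 6 (sole candidate).
(7,7) = 3 (sole candidate).
(1,1) = 3 (sole candidate).
(1,4) = 5 (sole candidate).
(2,1) = 1 (sole candidate).
(2,5) = 4 (sole candidate).
(3,4) = 7 (sole candidate).
(3,7) = 5 (sole candidate).
(4,6) = 5 (sole candidate).
(7,2) = 4: row 7 has {1,2,3,5,6,7}; col 2 has {1,2}; region has {1,2,3,5,6,7} → only 4 remains.

4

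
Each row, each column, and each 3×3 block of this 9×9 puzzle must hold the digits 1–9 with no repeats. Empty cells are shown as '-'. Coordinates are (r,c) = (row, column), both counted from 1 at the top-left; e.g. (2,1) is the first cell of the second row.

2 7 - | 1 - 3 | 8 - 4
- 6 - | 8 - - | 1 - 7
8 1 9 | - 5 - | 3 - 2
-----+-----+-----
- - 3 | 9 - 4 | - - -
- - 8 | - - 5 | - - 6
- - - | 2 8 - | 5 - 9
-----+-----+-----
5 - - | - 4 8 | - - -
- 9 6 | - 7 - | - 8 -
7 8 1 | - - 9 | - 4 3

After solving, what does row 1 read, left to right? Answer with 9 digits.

(1,3) = 5: row 1 has {1,2,3,4,7,8}; col 3 has {1,3,6,8,9}; box has {1,2,6,7,8,9} → only 5 remains.
(2,3) = 4: row 2 has {1,6,7,8}; col 3 has {1,3,5,6,8,9}; box has {1,2,5,6,7,8,9} → only 4 remains.
(2,6) = 2: row 2 has {1,4,6,7,8}; col 6 has {3,4,5,8,9}; box has {1,3,5,8} → only 2 remains.
(3,8) = 6: row 3 has {1,2,3,5,8,9}; col 8 has {4,8}; box has {1,2,3,4,7,8} → only 6 remains.
(6,2) = 4: row 6 has {2,5,8,9}; col 2 has {1,6,7,8,9}; box has {3,8} → only 4 remains.
(6,3) = 7: row 6 has {2,4,5,8,9}; col 3 has {1,3,4,5,6,8,9}; box has {3,4,8} → only 7 remains.
(7,3) = 2: row 7 has {4,5,8}; col 3 has {1,3,4,5,6,7,8,9}; box has {1,5,6,7,8,9} → only 2 remains.
(7,9) = 1: row 7 has {2,4,5,8}; col 9 has {2,3,4,6,7,9}; box has {3,4,8} → only 1 remains.
(8,6) = 1: row 8 has {6,7,8,9}; col 6 has {2,3,4,5,8,9}; box has {4,7,8,9} → only 1 remains.
(8,7) = 2: row 8 has {1,6,7,8,9}; col 7 has {1,3,5,8}; box has {1,3,4,8} → only 2 remains.
(8,9) = 5: row 8 has {1,2,6,7,8,9}; col 9 has {1,2,3,4,6,7,9}; box has {1,2,3,4,8} → only 5 remains.
(9,7) = 6: row 9 has {1,3,4,7,8,9}; col 7 has {1,2,3,5,8}; box has {1,2,3,4,5,8} → only 6 remains.
(1,8) = 9: row 1 has {1,2,3,4,5,7,8}; col 8 has {4,6,8}; box has {1,2,3,4,6,7,8} → only 9 remains.
(2,1) = 3: row 2 has {1,2,4,6,7,8}; col 1 has {2,5,7,8}; box has {1,2,4,5,6,7,8,9} → only 3 remains.
(2,5) = 9: row 2 has {1,2,3,4,6,7,8}; col 5 has {4,5,7,8}; box has {1,2,3,5,8} → only 9 remains.
(2,8) = 5: row 2 has {1,2,3,4,6,7,8,9}; col 8 has {4,6,8,9}; box has {1,2,3,4,6,7,8,9} → only 5 remains.
(3,6) = 7: row 3 has {1,2,3,5,6,8,9}; col 6 has {1,2,3,4,5,8,9}; box has {1,2,3,5,8,9} → only 7 remains.
(4,7) = 7: row 4 has {3,4,9}; col 7 has {1,2,3,5,6,8}; box has {5,6,9} → only 7 remains.
(4,9) = 8: row 4 has {3,4,7,9}; col 9 has {1,2,3,4,5,6,7,9}; box has {5,6,7,9} → only 8 remains.
(5,2) = 2: row 5 has {5,6,8}; col 2 has {1,4,6,7,8,9}; box has {3,4,7,8} → only 2 remains.
(5,7) = 4: row 5 has {2,5,6,8}; col 7 has {1,2,3,5,6,7,8}; box has {5,6,7,8,9} → only 4 remains.
(6,6) = 6: row 6 has {2,4,5,7,8,9}; col 6 has {1,2,3,4,5,7,8,9}; box has {2,4,5,8,9} → only 6 remains.
(7,2) = 3: row 7 has {1,2,4,5,8}; col 2 has {1,2,4,6,7,8,9}; box has {1,2,5,6,7,8,9} → only 3 remains.
(7,4) = 6: row 7 has {1,2,3,4,5,8}; col 4 has {1,2,8,9}; box has {1,4,7,8,9} → only 6 remains.
(7,7) = 9: row 7 has {1,2,3,4,5,6,8}; col 7 has {1,2,3,4,5,6,7,8}; box has {1,2,3,4,5,6,8} → only 9 remains.
(7,8) = 7: row 7 has {1,2,3,4,5,6,8,9}; col 8 has {4,5,6,8,9}; box has {1,2,3,4,5,6,8,9} → only 7 remains.
(8,1) = 4: row 8 has {1,2,5,6,7,8,9}; col 1 has {2,3,5,7,8}; box has {1,2,3,5,6,7,8,9} → only 4 remains.
(8,4) = 3: row 8 has {1,2,4,5,6,7,8,9}; col 4 has {1,2,6,8,9}; box has {1,4,6,7,8,9} → only 3 remains.
(9,4) = 5: row 9 has {1,3,4,6,7,8,9}; col 4 has {1,2,3,6,8,9}; box has {1,3,4,6,7,8,9} → only 5 remains.
(9,5) = 2: row 9 has {1,3,4,5,6,7,8,9}; col 5 has {4,5,7,8,9}; box has {1,3,4,5,6,7,8,9} → only 2 remains.
(1,5) = 6: row 1 has {1,2,3,4,5,7,8,9}; col 5 has {2,4,5,7,8,9}; box has {1,2,3,5,7,8,9} → only 6 remains.

275163894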